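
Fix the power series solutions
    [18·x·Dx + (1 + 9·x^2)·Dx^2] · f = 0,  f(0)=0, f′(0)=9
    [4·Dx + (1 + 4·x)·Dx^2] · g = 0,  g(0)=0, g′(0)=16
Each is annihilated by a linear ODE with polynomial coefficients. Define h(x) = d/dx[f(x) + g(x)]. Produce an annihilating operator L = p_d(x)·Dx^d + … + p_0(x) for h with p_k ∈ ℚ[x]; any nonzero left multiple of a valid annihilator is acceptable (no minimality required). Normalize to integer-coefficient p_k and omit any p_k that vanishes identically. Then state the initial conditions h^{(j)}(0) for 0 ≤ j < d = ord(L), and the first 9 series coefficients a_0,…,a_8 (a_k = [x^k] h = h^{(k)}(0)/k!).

L = (-36 - 432·x + 972·x^2 + 1296·x^3) + (-25 - 72·x - 189·x^2 + 1944·x^3 + 2592·x^4)·Dx + (-2 + x + 36·x^2 + 81·x^3 + 486·x^4 + 648·x^5)·Dx^2  (order 2).
h: a_k = 25, -64, 175, -1024, 4825, -16384, 58975, -262144, 1107625, …
ICs: h(0) = 25, h′(0) = -64.

f: a_k = 0, 9, 0, -27, 0, 729/5, 0, -6561/7, 0, …
g: a_k = 0, 16, -32, 256/3, -256, 4096/5, -8192/3, 65536/7, -32768, …
f+g: L₀ = lclm(L_f,L_g), ord ≤ 2+2.
h₀' ⇒ L via d/dx closure of L₀.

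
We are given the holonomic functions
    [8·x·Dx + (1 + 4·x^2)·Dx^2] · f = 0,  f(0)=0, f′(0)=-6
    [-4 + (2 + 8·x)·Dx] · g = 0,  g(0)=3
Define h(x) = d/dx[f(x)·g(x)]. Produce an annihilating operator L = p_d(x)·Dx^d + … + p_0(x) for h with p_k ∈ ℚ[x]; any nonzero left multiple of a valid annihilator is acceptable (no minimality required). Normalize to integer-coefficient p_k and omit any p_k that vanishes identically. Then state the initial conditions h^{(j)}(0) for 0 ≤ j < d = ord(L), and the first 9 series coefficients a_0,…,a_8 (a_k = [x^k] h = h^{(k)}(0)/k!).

f: a_k = 0, -6, 0, 8, 0, -96/5, 0, 384/7, 0, …
g: a_k = 3, 6, -6, 12, -30, 84, -252, 792, -2574, …
f·g: L₀ = L_f ⊗_s L_g, ord ≤ 2·1.
h₀' ⇒ L via d/dx closure of L₀.
L = (-4 + 160·x + 320·x^2 - 384·x^3 - 192·x^4) + (16 + 120·x + 432·x^2 + 544·x^3 - 1344·x^4 - 768·x^5)·Dx + (3 + 20·x + 24·x^2 - 16·x^3 - 16·x^4 - 384·x^5 - 256·x^6)·Dx^2  (order 2).
h: a_k = -18, -72, 180, -96, 372, -15696/5, 54312/5, -1114752/35, 829260/7, …
ICs: h(0) = -18, h′(0) = -72.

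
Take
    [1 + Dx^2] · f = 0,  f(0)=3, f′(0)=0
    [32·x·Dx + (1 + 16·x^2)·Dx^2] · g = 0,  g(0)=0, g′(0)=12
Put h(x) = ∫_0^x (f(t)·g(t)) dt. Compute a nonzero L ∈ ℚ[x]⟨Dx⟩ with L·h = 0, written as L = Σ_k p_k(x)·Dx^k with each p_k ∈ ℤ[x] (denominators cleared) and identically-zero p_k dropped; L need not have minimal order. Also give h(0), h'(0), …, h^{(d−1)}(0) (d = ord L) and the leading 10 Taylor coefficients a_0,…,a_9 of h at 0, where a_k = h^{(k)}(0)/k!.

f: a_k = 3, 0, -3/2, 0, 1/8, 0, -1/240, 0, 1/13440, 0, …
g: a_k = 0, 12, 0, -64, 0, 3072/5, 0, -49152/7, 0, 262144/3, …
Product ⇒ symmetric product L₀, ord ≤ 4.
h=∫₀ˣh₀: take L = L₀·Dx.
L = (1105 + 51776·x^2 + 22016·x^4 + 16384·x^6 + 65536·x^8)·Dx + (2112·x + 35840·x^3 + 49152·x^5 + 262144·x^7)·Dx^2 + (1122 + 52352·x^2 + 27648·x^4 + 32768·x^6 + 131072·x^8)·Dx^3 + (2112·x + 35840·x^3 + 49152·x^5 + 262144·x^7)·Dx^4 + (17 + 576·x^2 + 5632·x^4 + 16384·x^6 + 65536·x^8)·Dx^5  (order 5).
h: a_k = 0, 0, 18, 0, -105/2, 0, 6469/20, 0, -3079271/1120, 0, …
ICs: h(0) = 0, h′(0) = 0, h′′(0) = 36, h′′′(0) = 0, h′′′′(0) = -1260.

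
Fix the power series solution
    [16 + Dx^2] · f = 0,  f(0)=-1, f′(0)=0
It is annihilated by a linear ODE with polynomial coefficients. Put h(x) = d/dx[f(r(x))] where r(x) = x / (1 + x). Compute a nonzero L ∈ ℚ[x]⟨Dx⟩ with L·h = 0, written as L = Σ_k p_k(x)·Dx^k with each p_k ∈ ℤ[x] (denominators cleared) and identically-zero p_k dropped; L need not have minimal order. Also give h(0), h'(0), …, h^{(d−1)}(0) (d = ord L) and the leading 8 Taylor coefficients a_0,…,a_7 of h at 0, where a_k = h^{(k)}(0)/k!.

L = (22 + 12·x + 6·x^2) + (6 + 18·x + 18·x^2 + 6·x^3)·Dx + (1 + 4·x + 6·x^2 + 4·x^3 + x^4)·Dx^2  (order 2).
h: a_k = 0, 16, -48, 160/3, 160/3, -5488/15, 4592/5, -100544/63, …
ICs: h(0) = 0, h′(0) = 16.

f: a_k = -1, 0, 8, 0, -32/3, 0, 256/45, 0, …
Change of var in L_f (x↦r) gives L₀.
h₀' ⇒ L via d/dx closure of L₀.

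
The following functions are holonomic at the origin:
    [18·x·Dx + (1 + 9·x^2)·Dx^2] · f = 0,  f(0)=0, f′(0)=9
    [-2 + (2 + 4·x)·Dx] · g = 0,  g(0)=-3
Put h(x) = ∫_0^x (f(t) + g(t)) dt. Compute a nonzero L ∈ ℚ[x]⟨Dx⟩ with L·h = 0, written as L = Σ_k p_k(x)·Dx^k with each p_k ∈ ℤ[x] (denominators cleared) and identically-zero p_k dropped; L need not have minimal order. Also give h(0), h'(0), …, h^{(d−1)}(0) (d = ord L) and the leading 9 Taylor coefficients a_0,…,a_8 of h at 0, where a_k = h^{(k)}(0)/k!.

f: a_k = 0, 9, 0, -27, 0, 729/5, 0, -6561/7, 0, …
g: a_k = -3, -3, 3/2, -3/2, 15/8, -21/8, 63/16, -99/16, 1287/128, …
Weyl lclm of L_f,L_g ⇒ L₀ (ord ≤ 3).
h=∫h₀ ⇒ L = L₀·Dx.
L = (-36 - 180·x + 972·x^2 + 972·x^3)·Dx^2 + (-42 - 144·x + 720·x^2 + 3888·x^3 + 3402·x^4)·Dx^3 + (-2 + 32·x + 108·x^2 + 396·x^3 + 1134·x^4 + 972·x^5)·Dx^4  (order 4).
h: a_k = 0, -3, 3, 1/2, -57/8, 3/8, 1909/80, 9/16, -105669/896, …
ICs: h(0) = 0, h′(0) = -3, h′′(0) = 6, h′′′(0) = 3.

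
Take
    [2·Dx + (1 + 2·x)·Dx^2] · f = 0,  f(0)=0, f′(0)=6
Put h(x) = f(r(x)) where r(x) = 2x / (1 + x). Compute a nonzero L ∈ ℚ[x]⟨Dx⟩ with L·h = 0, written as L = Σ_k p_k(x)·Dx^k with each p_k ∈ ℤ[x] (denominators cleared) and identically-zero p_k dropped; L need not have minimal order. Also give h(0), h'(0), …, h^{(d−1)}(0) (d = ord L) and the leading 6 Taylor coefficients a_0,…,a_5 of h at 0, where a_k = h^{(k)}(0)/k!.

L = (6 + 10·x)·Dx + (1 + 6·x + 5·x^2)·Dx^2  (order 2).
h: a_k = 0, 12, -36, 124, -468, 9372/5, …
ICs: h(0) = 0, h′(0) = 12.

f: a_k = 0, 6, -6, 8, -12, 96/5, …
f∘r: x↦r, Dx↦Dx/r' in L_f ⇒ L₀.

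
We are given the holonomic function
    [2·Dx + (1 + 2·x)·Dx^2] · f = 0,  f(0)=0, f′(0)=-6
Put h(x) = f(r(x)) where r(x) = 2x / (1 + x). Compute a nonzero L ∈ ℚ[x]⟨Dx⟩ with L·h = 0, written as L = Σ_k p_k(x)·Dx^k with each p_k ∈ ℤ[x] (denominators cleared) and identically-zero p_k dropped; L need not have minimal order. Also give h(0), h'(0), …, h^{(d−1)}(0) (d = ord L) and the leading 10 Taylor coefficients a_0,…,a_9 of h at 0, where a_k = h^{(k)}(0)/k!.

f: a_k = 0, -6, 6, -8, 12, -96/5, 32, -384/7, 96, -512/3, …
f∘r: x↦r, Dx↦Dx/r' in L_f ⇒ L₀.
L = (6 + 10·x)·Dx + (1 + 6·x + 5·x^2)·Dx^2  (order 2).
h: a_k = 0, -12, 36, -124, 468, -9372/5, 7812, -234372/7, 146484, -1953124/3, …
ICs: h(0) = 0, h′(0) = -12.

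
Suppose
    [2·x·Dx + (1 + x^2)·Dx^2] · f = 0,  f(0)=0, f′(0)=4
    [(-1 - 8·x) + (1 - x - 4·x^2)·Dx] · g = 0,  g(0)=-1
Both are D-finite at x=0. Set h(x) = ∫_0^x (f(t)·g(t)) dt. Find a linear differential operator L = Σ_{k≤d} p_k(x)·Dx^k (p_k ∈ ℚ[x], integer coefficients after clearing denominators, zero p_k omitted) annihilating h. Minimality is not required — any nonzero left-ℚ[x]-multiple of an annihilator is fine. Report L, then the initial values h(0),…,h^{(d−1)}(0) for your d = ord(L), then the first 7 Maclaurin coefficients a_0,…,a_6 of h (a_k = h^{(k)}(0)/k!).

f: a_k = 0, 4, 0, -4/3, 0, 4/5, 0, …
g: a_k = -1, -1, -5, -9, -29, -65, -181, …
Sym-product of L_f,L_g gives L₀ (≤ ord 2).
h=∫h₀ ⇒ L = L₀·Dx.
L = (8 + 2·x + 24·x^2)·Dx + (2 + 14·x + 4·x^2 + 24·x^3)·Dx^2 + (-1 + x + 3·x^2 + x^3 + 4·x^4)·Dx^3  (order 3).
h: a_k = 0, 0, -2, -4/3, -14/3, -104/15, -826/45, …
ICs: h(0) = 0, h′(0) = 0, h′′(0) = -4.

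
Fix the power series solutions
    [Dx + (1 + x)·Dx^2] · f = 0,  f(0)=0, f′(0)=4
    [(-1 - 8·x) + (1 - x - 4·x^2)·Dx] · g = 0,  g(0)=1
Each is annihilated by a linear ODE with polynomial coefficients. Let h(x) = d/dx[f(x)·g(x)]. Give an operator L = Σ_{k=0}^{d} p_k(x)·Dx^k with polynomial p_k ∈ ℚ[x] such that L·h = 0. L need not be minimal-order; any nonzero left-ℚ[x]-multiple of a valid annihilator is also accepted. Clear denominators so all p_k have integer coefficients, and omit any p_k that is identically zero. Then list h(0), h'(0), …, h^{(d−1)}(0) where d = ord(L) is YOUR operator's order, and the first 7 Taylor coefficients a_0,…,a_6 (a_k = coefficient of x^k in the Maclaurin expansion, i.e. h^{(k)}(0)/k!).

L = (236 + 648·x + 576·x^2) + (25 + 277·x + 672·x^2 + 448·x^3)·Dx + (-9 - 16·x + 45·x^2 + 116·x^3 + 64·x^4)·Dx^2  (order 2).
h: a_k = 4, 4, 58, 316/3, 1567/3, 6274/5, 4393, …
ICs: h(0) = 4, h′(0) = 4.

f: a_k = 0, 4, -2, 4/3, -1, 4/5, -2/3, …
g: a_k = 1, 1, 5, 9, 29, 65, 181, …
L₀ := L_f ⊗_s L_g (sym. prod.), ord ≤ 2.
Differentiate: ansatz ord ≤ ord L₀ ⇒ L.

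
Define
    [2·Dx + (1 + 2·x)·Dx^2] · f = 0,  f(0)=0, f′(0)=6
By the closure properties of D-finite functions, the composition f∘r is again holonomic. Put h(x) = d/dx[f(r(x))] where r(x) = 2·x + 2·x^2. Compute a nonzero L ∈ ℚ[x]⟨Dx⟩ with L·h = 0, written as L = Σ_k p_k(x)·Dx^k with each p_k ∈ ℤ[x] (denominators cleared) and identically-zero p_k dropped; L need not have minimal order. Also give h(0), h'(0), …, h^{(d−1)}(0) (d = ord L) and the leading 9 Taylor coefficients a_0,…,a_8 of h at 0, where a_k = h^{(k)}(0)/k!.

L = 2 + (1 + 2·x)·Dx  (order 1).
h: a_k = 12, -24, 48, -96, 192, -384, 768, -1536, 3072, …
ICs: h(0) = 12.

f: a_k = 0, 6, -6, 8, -12, 96/5, -32, 384/7, -96, …
Substitute x→r, Dx→(1/r')Dx; clear ⇒ L₀.
Derive L from L₀ (diff closure).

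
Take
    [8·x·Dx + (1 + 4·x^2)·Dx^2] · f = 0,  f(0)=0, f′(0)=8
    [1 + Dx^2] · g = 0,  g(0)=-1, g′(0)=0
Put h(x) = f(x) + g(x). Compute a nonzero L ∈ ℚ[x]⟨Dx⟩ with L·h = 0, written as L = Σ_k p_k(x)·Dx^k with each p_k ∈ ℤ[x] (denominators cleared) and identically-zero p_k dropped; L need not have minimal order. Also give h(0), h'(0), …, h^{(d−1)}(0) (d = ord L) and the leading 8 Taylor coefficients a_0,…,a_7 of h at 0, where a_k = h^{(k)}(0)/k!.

L = (-376·x + 1600·x^3 + 128·x^5)·Dx + (-7 + 76·x^2 + 432·x^4 + 64·x^6)·Dx^2 + (-376·x + 1600·x^3 + 128·x^5)·Dx^3 + (-7 + 76·x^2 + 432·x^4 + 64·x^6)·Dx^4  (order 4).
h: a_k = -1, 8, 1/2, -32/3, -1/24, 128/5, 1/720, -512/7, …
ICs: h(0) = -1, h′(0) = 8, h′′(0) = 1, h′′′(0) = -64.

f: a_k = 0, 8, 0, -32/3, 0, 128/5, 0, -512/7, …
g: a_k = -1, 0, 1/2, 0, -1/24, 0, 1/720, 0, …
f+g: L₀ = lclm(L_f,L_g), ord ≤ 2+2.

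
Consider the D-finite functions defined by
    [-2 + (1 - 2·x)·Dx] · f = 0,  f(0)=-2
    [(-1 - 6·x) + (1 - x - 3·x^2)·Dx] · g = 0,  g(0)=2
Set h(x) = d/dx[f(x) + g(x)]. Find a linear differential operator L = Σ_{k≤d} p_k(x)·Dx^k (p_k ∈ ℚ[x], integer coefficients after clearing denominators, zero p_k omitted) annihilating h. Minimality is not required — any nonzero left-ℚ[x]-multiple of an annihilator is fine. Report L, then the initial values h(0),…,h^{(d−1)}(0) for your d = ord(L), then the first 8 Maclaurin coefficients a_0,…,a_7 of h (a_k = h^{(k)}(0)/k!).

L = (12 - 288·x + 648·x^2 - 1296·x^3 + 648·x^4) + (9 + 12·x - 126·x^2 + 540·x^3 - 1188·x^4 + 648·x^5)·Dx + (-2 + 15·x - 52·x^2 + 78·x^3 + 27·x^4 - 180·x^5 + 108·x^6)·Dx^2  (order 2).
h: a_k = -2, 0, -6, 24, 80, 396, 1246, 4032, …
ICs: h(0) = -2, h′(0) = 0.

f: a_k = -2, -4, -8, -16, -32, -64, -128, -256, …
g: a_k = 2, 2, 8, 14, 38, 80, 194, 434, …
L₀ := lclm(L_f,L_g); ord L₀ ≤ 1+1.
h₀' ⇒ L via d/dx closure of L₀.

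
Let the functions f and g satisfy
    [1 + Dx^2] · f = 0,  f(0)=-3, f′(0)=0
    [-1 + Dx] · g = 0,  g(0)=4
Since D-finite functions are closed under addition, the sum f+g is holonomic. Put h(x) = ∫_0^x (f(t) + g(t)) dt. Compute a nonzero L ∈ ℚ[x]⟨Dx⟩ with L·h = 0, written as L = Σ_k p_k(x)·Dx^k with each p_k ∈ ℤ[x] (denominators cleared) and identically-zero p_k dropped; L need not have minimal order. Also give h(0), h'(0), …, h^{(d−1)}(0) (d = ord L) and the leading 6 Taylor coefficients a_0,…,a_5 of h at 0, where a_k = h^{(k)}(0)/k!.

L = -Dx + Dx^2 - Dx^3 + Dx^4  (order 4).
h: a_k = 0, 1, 2, 7/6, 1/6, 1/120, …
ICs: h(0) = 0, h′(0) = 1, h′′(0) = 4, h′′′(0) = 7.

f: a_k = -3, 0, 3/2, 0, -1/8, 0, …
g: a_k = 4, 4, 2, 2/3, 1/6, 1/30, …
h₀=f+g: left-lcm gives L₀, ord ≤ 3.
Integrate: L := L₀·Dx.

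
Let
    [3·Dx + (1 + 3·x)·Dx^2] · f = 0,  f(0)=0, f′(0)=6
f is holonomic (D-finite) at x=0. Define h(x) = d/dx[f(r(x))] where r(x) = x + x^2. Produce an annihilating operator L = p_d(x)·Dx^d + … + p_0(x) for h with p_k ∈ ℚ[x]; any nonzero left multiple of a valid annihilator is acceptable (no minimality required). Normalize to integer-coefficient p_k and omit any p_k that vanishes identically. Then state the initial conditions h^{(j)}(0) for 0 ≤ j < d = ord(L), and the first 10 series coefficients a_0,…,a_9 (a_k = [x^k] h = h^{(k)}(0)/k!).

f: a_k = 0, 6, -9, 18, -81/2, 486/5, -243, 4374/7, -6561/4, 4374, …
Substitute x→r, Dx→(1/r')Dx; clear ⇒ L₀.
h₀' ⇒ L via d/dx closure of L₀.
L = (1 + 6·x + 6·x^2) + (1 + 5·x + 9·x^2 + 6·x^3)·Dx  (order 1).
h: a_k = 6, -6, 0, 18, -54, 108, -162, 162, 0, -486, …
ICs: h(0) = 6.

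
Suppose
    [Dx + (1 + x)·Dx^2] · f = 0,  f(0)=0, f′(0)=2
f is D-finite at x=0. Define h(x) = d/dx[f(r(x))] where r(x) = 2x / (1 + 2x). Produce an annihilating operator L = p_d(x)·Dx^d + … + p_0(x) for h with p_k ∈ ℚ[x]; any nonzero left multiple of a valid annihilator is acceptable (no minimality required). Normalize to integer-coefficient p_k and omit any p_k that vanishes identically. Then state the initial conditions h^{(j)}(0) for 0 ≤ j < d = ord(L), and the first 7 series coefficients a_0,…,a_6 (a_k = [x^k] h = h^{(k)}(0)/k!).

f: a_k = 0, 2, -1, 2/3, -1/2, 2/5, -1/3, …
Substitute x→r, Dx→(1/r')Dx; clear ⇒ L₀.
h₀' ⇒ L via d/dx closure of L₀.
L = (6 + 16·x) + (1 + 6·x + 8·x^2)·Dx  (order 1).
h: a_k = 4, -24, 112, -480, 1984, -8064, 32512, …
ICs: h(0) = 4.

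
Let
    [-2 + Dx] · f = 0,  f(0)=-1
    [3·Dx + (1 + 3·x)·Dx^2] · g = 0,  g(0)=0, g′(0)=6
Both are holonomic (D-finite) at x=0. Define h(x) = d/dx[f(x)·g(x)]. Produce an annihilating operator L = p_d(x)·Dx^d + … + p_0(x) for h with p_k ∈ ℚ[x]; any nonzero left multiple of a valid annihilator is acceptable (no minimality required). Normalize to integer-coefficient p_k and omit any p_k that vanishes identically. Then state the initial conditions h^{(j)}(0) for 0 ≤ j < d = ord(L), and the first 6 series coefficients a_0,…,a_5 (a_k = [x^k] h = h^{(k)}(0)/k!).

f: a_k = -1, -2, -2, -4/3, -2/3, -4/15, …
g: a_k = 0, 6, -9, 18, -81/2, 486/5, …
h₀=f·g: eliminate ⇒ L₀, order ≤ 1·2.
h=h₀': d/dx-closure on L₀ ⇒ L.
L = (20 - 24·x + 72·x^2) + (-8 + 6·x - 72·x^2)·Dx + (-1 + 3·x + 18·x^2)·Dx^2  (order 2).
h: a_k = -6, -6, -36, 58, -221, 660, …
ICs: h(0) = -6, h′(0) = -6.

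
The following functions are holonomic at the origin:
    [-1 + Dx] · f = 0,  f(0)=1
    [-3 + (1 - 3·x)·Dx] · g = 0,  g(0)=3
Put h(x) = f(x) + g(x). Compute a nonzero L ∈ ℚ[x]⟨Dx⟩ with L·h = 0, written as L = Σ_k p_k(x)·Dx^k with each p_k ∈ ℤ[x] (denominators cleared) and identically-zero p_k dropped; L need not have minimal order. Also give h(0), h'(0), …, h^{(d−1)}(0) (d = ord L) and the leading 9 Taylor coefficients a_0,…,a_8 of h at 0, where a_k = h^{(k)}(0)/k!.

L = (15 + 9·x) + (-17 - 6·x + 9·x^2)·Dx + (2 - 3·x - 9·x^2)·Dx^2  (order 2).
h: a_k = 4, 10, 55/2, 487/6, 5833/24, 87481/120, 1574641/720, 33067441/5040, 793618561/40320, …
ICs: h(0) = 4, h′(0) = 10.

f: a_k = 1, 1, 1/2, 1/6, 1/24, 1/120, 1/720, 1/5040, 1/40320, …
g: a_k = 3, 9, 27, 81, 243, 729, 2187, 6561, 19683, …
h₀=f+g: left-lcm gives L₀, ord ≤ 2.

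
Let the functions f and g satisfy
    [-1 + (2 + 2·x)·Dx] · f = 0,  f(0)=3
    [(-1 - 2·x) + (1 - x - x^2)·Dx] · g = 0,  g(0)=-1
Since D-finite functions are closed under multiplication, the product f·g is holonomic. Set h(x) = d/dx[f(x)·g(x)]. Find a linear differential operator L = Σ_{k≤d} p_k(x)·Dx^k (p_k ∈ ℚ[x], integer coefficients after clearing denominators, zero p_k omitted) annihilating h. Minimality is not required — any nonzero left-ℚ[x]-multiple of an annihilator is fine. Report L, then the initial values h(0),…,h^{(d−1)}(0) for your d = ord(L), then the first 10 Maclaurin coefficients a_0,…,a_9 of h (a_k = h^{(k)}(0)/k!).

L = (19 + 66·x + 81·x^2 + 50·x^3 + 15·x^4) + (-6 - 10·x + 6·x^2 + 26·x^3 + 22·x^4 + 6·x^5)·Dx  (order 1).
h: a_k = -9/2, -57/4, -567/16, -2409/32, -39315/256, -151983/512, -1150275/2048, -4249065/4096, -123828075/65536, -445099635/131072, …
ICs: h(0) = -9/2.

f: a_k = 3, 3/2, -3/8, 3/16, -15/128, 21/256, -63/1024, 99/2048, -1287/32768, 2145/65536, …
g: a_k = -1, -1, -2, -3, -5, -8, -13, -21, -34, -55, …
L₀ := L_f ⊗_s L_g (sym. prod.), ord ≤ 1.
Derive L from L₀ (diff closure).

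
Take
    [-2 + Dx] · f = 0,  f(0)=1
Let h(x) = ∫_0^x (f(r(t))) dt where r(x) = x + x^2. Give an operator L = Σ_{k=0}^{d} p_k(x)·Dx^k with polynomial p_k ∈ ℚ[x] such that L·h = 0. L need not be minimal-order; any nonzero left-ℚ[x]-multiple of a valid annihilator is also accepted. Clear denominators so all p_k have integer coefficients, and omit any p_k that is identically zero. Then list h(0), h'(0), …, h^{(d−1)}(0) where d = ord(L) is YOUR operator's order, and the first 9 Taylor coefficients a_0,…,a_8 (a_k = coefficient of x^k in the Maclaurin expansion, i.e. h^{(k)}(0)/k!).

L = (-2 - 4·x)·Dx + Dx^2  (order 2).
h: a_k = 0, 1, 1, 4/3, 4/3, 4/3, 52/45, 304/315, 232/315, …
ICs: h(0) = 0, h′(0) = 1.

f: a_k = 1, 2, 2, 4/3, 2/3, 4/15, 4/45, 8/315, 2/315, …
h₀=f(r): pull back L_f along r ⇒ L₀.
∫: right-multiply L₀ by Dx.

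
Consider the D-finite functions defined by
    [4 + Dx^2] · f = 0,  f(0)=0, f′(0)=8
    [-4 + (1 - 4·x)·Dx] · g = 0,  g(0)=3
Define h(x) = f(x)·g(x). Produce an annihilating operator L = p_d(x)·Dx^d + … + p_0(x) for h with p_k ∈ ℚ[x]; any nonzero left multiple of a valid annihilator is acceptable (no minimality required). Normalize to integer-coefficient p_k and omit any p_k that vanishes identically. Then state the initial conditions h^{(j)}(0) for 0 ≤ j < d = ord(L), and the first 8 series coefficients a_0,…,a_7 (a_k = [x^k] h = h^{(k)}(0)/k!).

L = (-4 + 16·x) + 8·Dx + (-1 + 4·x)·Dx^2  (order 2).
h: a_k = 0, 24, 96, 368, 1472, 29456/5, 117824/5, 9897184/105, …
ICs: h(0) = 0, h′(0) = 24.

f: a_k = 0, 8, 0, -16/3, 0, 16/15, 0, -32/315, …
g: a_k = 3, 12, 48, 192, 768, 3072, 12288, 49152, …
f·g: L₀ = L_f ⊗_s L_g, ord ≤ 2·1.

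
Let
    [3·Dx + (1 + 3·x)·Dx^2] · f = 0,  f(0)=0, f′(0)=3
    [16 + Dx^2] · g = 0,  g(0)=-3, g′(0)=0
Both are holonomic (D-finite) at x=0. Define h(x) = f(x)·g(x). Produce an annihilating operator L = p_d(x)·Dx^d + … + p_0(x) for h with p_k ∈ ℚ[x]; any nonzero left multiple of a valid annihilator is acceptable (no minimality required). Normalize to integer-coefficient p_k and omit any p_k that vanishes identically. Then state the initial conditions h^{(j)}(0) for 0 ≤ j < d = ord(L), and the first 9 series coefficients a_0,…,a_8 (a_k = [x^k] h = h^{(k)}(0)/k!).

f: a_k = 0, 3, -9/2, 9, -81/4, 243/5, -243/2, 2187/7, -6561/8, …
g: a_k = -3, 0, 24, 0, -32, 0, 256/15, 0, -512/105, …
Product ⇒ symmetric product L₀, ord ≤ 4.
L = (2272 + 127488·x + 781056·x^2 + 1769472·x^3 + 1327104·x^4) + (4416 + 50112·x + 165888·x^2 + 165888·x^3)·Dx + (1022 + 19392·x + 102816·x^2 + 221184·x^3 + 165888·x^4)·Dx^2 + (276 + 3132·x + 10368·x^2 + 10368·x^3)·Dx^3 + (55 + 714·x + 3375·x^2 + 6912·x^3 + 5184·x^4)·Dx^4  (order 4).
h: a_k = 0, -9, 27/2, 45, -189/4, -129/5, 45/2, -269/35, 4623/40, …
ICs: h(0) = 0, h′(0) = -9, h′′(0) = 27, h′′′(0) = 270.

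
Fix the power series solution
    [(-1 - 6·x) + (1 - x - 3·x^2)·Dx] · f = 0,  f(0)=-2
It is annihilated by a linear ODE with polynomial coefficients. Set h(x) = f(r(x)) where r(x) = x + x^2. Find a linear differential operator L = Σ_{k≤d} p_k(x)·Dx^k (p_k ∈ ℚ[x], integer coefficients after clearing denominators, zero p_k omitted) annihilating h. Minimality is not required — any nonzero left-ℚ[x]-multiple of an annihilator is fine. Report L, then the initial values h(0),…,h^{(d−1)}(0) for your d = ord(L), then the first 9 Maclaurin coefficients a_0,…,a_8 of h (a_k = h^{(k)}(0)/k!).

f: a_k = -2, -2, -8, -14, -38, -80, -194, -434, -1016, …
Substitute x→r, Dx→(1/r')Dx; clear ⇒ L₀.
L = (1 + 8·x + 18·x^2 + 12·x^3) + (-1 + x + 4·x^2 + 6·x^3 + 3·x^4)·Dx  (order 1).
h: a_k = -2, -2, -10, -30, -88, -274, -836, -2550, -7802, …
ICs: h(0) = -2.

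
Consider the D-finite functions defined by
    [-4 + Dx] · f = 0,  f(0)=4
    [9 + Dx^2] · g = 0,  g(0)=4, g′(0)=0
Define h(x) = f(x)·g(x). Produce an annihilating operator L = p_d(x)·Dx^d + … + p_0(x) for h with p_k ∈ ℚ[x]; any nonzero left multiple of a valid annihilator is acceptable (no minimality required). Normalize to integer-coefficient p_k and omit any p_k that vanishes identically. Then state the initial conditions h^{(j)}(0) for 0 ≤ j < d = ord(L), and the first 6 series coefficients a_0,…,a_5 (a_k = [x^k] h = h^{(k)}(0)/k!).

L = 25 - 8·Dx + Dx^2  (order 2).
h: a_k = 16, 64, 56, -352/3, -1054/3, -6232/15, …
ICs: h(0) = 16, h′(0) = 64.

f: a_k = 4, 16, 32, 128/3, 128/3, 512/15, …
g: a_k = 4, 0, -18, 0, 27/2, 0, …
L₀ := L_f ⊗_s L_g (sym. prod.), ord ≤ 2.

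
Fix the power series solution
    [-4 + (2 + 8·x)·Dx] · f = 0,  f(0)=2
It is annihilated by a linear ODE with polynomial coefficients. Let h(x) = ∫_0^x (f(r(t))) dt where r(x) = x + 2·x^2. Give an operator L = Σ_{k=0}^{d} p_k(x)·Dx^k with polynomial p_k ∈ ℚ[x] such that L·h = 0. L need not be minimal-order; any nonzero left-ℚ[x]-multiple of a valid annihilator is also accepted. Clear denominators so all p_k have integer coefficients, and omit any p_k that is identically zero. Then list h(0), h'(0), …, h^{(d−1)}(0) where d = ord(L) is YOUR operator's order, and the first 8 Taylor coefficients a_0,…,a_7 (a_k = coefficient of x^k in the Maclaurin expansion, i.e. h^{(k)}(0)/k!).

L = (-2 - 8·x)·Dx + (1 + 4·x + 8·x^2)·Dx^2  (order 2).
h: a_k = 0, 2, 2, 4/3, -2, 12/5, -4/3, -24/7, …
ICs: h(0) = 0, h′(0) = 2.

f: a_k = 2, 4, -4, 8, -20, 56, -168, 528, …
Change of var in L_f (x↦r) gives L₀.
h=∫₀ˣh₀: take L = L₀·Dx.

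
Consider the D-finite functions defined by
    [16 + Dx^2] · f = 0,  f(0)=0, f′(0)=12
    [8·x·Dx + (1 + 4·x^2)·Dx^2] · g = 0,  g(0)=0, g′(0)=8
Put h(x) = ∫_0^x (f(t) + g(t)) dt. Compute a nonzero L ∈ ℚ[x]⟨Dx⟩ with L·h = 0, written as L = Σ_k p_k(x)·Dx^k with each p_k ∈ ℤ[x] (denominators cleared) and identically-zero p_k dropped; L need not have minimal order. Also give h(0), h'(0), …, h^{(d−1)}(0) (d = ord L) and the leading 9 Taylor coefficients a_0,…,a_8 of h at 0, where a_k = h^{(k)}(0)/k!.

f: a_k = 0, 12, 0, -32, 0, 128/5, 0, -1024/105, 0, …
g: a_k = 0, 8, 0, -32/3, 0, 128/5, 0, -512/7, 0, …
L₀ := lclm(L_f,L_g); ord L₀ ≤ 2+2.
h=∫h₀ ⇒ L = L₀·Dx.
L = (-512·x + 5120·x^3 + 4096·x^5)·Dx^2 + (16 + 512·x^2 + 2304·x^4 + 2048·x^6)·Dx^3 + (-32·x + 320·x^3 + 256·x^5)·Dx^4 + (1 + 32·x^2 + 144·x^4 + 128·x^6)·Dx^5  (order 5).
h: a_k = 0, 0, 10, 0, -32/3, 0, 128/15, 0, -1088/105, …
ICs: h(0) = 0, h′(0) = 0, h′′(0) = 20, h′′′(0) = 0, h′′′′(0) = -256.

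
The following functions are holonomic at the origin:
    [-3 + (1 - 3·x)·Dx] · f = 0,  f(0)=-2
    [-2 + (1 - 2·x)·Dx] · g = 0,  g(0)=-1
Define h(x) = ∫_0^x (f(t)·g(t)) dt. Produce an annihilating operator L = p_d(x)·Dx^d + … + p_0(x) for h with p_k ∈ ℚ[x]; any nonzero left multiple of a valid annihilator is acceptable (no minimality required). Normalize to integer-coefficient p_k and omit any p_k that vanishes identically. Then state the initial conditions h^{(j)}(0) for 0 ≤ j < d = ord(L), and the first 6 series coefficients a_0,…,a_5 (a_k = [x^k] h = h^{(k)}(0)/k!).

f: a_k = -2, -6, -18, -54, -162, -486, …
g: a_k = -1, -2, -4, -8, -16, -32, …
f·g: L₀ = L_f ⊗_s L_g, ord ≤ 1·1.
Integrate: L := L₀·Dx.
L = (-5 + 12·x)·Dx + (1 - 5·x + 6·x^2)·Dx^2  (order 2).
h: a_k = 0, 2, 5, 38/3, 65/2, 422/5, …
ICs: h(0) = 0, h′(0) = 2.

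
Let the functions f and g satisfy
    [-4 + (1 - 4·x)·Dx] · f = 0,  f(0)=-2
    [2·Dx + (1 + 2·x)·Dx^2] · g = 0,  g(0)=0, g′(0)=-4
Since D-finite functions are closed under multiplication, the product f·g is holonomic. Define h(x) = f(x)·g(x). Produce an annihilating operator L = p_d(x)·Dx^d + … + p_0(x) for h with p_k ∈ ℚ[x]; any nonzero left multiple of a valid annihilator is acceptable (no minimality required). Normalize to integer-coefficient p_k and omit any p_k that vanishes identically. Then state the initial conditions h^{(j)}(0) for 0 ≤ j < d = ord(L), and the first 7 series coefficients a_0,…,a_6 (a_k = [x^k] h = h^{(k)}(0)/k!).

f: a_k = -2, -8, -32, -128, -512, -2048, -8192, …
g: a_k = 0, -4, 4, -16/3, 8, -64/5, 64/3, …
f·g: L₀ = L_f ⊗_s L_g, ord ≤ 1·2.
L = 8 + (6 + 24·x)·Dx + (-1 + 2·x + 8·x^2)·Dx^2  (order 2).
h: a_k = 0, 8, 24, 320/3, 1232/3, 25024/15, 33152/5, …
ICs: h(0) = 0, h′(0) = 8.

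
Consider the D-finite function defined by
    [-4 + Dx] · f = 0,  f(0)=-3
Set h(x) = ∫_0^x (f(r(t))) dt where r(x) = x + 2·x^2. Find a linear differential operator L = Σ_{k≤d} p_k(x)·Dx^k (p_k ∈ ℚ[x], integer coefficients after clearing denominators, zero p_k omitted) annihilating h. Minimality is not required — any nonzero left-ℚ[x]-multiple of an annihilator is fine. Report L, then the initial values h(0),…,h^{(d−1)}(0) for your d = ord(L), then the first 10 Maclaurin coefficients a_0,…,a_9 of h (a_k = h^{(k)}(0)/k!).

f: a_k = -3, -12, -24, -32, -32, -128/5, -256/15, -1024/105, -512/105, -2048/945, …
Substitute x→r, Dx→(1/r')Dx; clear ⇒ L₀.
Integrate: L := L₀·Dx.
L = (-4 - 16·x)·Dx + Dx^2  (order 2).
h: a_k = 0, -3, -6, -16, -32, -64, -1664/15, -19456/105, -29696/105, -391168/945, …
ICs: h(0) = 0, h′(0) = -3.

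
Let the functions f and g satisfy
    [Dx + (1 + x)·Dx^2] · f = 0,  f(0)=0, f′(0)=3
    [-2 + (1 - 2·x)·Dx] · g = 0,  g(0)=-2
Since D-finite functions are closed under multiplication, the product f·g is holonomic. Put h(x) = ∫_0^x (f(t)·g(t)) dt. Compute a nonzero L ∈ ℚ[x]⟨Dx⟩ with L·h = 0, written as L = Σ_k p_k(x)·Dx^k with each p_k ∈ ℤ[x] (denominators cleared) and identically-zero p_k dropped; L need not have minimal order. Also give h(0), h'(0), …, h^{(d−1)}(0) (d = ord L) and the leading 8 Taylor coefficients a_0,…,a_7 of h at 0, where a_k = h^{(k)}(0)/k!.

L = 2·Dx + (3 + 6·x)·Dx^2 + (-1 + x + 2·x^2)·Dx^3  (order 3).
h: a_k = 0, 0, -3, -3, -5, -77/10, -391/30, -111/5, …
ICs: h(0) = 0, h′(0) = 0, h′′(0) = -6.

f: a_k = 0, 3, -3/2, 1, -3/4, 3/5, -1/2, 3/7, …
g: a_k = -2, -4, -8, -16, -32, -64, -128, -256, …
Sym-product of L_f,L_g gives L₀ (≤ ord 2).
h=∫h₀ ⇒ L = L₀·Dx.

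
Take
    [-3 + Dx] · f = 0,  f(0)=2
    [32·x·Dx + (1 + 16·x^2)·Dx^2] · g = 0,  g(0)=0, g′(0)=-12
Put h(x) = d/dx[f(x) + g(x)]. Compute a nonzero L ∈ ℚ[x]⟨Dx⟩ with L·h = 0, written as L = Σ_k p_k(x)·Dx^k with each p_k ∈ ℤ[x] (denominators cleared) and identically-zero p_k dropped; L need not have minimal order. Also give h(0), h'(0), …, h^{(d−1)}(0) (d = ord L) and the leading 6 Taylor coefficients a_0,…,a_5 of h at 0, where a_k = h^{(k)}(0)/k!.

L = (96 - 288·x - 4608·x^2 - 4608·x^3) + (-41 + 1248·x^2 - 2304·x^4)·Dx + (3 + 32·x + 96·x^2 + 512·x^3 + 768·x^4)·Dx^2  (order 2).
h: a_k = -6, 18, 219, 27, -12207/4, 243/20, …
ICs: h(0) = -6, h′(0) = 18.

f: a_k = 2, 6, 9, 9, 27/4, 81/20, …
g: a_k = 0, -12, 0, 64, 0, -3072/5, …
L₀ := lclm(L_f,L_g); ord L₀ ≤ 1+2.
Derive L from L₀ (diff closure).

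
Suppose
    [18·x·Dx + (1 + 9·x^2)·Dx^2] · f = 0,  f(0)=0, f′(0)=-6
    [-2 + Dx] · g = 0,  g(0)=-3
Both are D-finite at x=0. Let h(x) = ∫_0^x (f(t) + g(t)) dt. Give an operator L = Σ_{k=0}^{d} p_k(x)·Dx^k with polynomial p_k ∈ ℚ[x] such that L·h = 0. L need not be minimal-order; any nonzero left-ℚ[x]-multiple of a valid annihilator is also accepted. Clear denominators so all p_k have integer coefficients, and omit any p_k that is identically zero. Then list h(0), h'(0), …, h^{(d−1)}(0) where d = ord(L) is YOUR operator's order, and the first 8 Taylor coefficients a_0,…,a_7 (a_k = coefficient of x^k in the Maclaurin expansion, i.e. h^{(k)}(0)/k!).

L = (18 - 36·x - 486·x^2 - 324·x^3)·Dx^2 + (-11 + 207·x^2 - 162·x^4)·Dx^3 + (1 + 9·x + 18·x^2 + 81·x^3 + 81·x^4)·Dx^4  (order 4).
h: a_k = 0, -3, -6, -2, 7/2, -2/5, -49/3, -4/105, …
ICs: h(0) = 0, h′(0) = -3, h′′(0) = -12, h′′′(0) = -12.

f: a_k = 0, -6, 0, 18, 0, -486/5, 0, 4374/7, …
g: a_k = -3, -6, -6, -4, -2, -4/5, -4/15, -8/105, …
Sum ⇒ L₀ = lclm(L_f,L_g) in ℚ(x)⟨Dx⟩.
h=∫₀ˣh₀: take L = L₀·Dx.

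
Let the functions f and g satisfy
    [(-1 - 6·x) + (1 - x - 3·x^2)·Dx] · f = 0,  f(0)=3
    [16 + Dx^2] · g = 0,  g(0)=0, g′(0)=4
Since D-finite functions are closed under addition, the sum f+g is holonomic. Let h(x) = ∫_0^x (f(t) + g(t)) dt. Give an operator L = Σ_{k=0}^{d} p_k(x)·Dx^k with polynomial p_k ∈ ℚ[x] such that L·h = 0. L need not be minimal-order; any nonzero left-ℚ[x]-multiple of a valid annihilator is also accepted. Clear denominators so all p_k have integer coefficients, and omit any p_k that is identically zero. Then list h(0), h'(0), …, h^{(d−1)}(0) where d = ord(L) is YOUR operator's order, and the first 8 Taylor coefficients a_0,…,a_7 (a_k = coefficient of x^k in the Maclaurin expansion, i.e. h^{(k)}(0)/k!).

L = (464 + 2816·x + 416·x^2 + 2112·x^3 + 5760·x^4 + 6912·x^5)·Dx + (-192 + 304·x + 672·x^2 - 1312·x^3 - 1008·x^4 + 3456·x^5 + 3456·x^6)·Dx^2 + (29 + 176·x + 26·x^2 + 132·x^3 + 360·x^4 + 432·x^5)·Dx^3 + (-12 + 19·x + 42·x^2 - 82·x^3 - 63·x^4 + 216·x^5 + 216·x^6)·Dx^4  (order 4).
h: a_k = 0, 3, 7/2, 4, 31/12, 57/5, 964/45, 291/7, …
ICs: h(0) = 0, h′(0) = 3, h′′(0) = 7, h′′′(0) = 24.

f: a_k = 3, 3, 12, 21, 57, 120, 291, 651, …
g: a_k = 0, 4, 0, -32/3, 0, 128/15, 0, -1024/315, …
L₀ := lclm(L_f,L_g); ord L₀ ≤ 1+2.
Integrate: L := L₀·Dx.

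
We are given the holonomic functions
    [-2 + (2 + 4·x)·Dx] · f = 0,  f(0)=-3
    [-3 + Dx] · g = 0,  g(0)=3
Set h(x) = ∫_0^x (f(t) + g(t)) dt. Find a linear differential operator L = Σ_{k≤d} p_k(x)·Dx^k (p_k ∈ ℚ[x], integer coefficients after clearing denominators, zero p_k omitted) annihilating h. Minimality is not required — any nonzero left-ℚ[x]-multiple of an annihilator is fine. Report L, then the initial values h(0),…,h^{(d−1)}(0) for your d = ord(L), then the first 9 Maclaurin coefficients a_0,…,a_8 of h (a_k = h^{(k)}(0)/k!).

L = (6 + 9·x)·Dx + (-5 - 18·x - 18·x^2)·Dx^2 + (1 + 5·x + 6·x^2)·Dx^3  (order 3).
h: a_k = 0, 0, 3, 5, 3, 12/5, 23/40, 279/280, -171/280, …
ICs: h(0) = 0, h′(0) = 0, h′′(0) = 6.

f: a_k = -3, -3, 3/2, -3/2, 15/8, -21/8, 63/16, -99/16, 1287/128, …
g: a_k = 3, 9, 27/2, 27/2, 81/8, 243/40, 243/80, 729/560, 2187/4480, …
h₀=f+g: left-lcm gives L₀, ord ≤ 2.
h=∫h₀ ⇒ L = L₀·Dx.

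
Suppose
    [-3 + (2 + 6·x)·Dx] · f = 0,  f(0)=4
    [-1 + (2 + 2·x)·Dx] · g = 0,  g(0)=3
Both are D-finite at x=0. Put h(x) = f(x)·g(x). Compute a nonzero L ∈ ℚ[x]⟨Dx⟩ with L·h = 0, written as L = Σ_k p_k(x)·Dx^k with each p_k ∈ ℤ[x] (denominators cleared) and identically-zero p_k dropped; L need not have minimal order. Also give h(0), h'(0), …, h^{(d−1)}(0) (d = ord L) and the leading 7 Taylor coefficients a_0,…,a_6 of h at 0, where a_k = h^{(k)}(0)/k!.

f: a_k = 4, 6, -9/2, 27/4, -405/32, 1701/64, -15309/256, …
g: a_k = 3, 3/2, -3/8, 3/16, -15/128, 21/256, -63/1024, …
Sym-product of L_f,L_g gives L₀ (≤ ord 1).
L = (-2 - 3·x) + (1 + 4·x + 3·x^2)·Dx  (order 1).
h: a_k = 12, 24, -6, 12, -51/2, 57, -531/4, …
ICs: h(0) = 12.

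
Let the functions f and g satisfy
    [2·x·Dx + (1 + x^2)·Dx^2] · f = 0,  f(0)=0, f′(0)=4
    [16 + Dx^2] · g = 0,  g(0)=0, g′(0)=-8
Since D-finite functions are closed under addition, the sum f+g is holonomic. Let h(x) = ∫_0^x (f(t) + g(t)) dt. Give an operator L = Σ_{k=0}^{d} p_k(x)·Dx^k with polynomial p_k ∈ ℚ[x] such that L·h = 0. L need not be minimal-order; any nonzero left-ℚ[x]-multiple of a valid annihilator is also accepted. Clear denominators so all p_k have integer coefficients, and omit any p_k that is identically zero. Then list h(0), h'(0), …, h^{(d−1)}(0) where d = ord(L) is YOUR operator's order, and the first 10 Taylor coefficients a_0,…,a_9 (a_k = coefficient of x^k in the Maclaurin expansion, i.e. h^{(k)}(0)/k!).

f: a_k = 0, 4, 0, -4/3, 0, 4/5, 0, -4/7, 0, 4/9, …
g: a_k = 0, -8, 0, 64/3, 0, -256/15, 0, 2048/315, 0, -4096/2835, …
Sum ⇒ L₀ = lclm(L_f,L_g) in ℚ(x)⟨Dx⟩.
∫: right-multiply L₀ by Dx.
L = (64·x + 704·x^3 + 256·x^5)·Dx^2 + (112 + 416·x^2 + 432·x^4 + 128·x^6)·Dx^3 + (4·x + 44·x^3 + 16·x^5)·Dx^4 + (7 + 26·x^2 + 27·x^4 + 8·x^6)·Dx^5  (order 5).
h: a_k = 0, 0, -2, 0, 5, 0, -122/45, 0, 467/630, 0, …
ICs: h(0) = 0, h′(0) = 0, h′′(0) = -4, h′′′(0) = 0, h′′′′(0) = 120.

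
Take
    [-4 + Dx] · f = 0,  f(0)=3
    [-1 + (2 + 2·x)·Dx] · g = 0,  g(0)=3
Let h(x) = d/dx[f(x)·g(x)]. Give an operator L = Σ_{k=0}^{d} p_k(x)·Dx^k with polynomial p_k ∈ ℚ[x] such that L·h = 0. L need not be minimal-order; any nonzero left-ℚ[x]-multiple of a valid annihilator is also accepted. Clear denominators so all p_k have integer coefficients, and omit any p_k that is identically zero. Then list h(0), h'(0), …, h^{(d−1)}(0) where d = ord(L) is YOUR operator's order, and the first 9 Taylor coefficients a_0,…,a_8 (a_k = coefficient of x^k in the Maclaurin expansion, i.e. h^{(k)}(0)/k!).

L = (79 + 144·x + 64·x^2) + (-18 - 34·x - 16·x^2)·Dx  (order 1).
h: a_k = 81/2, 711/4, 6147/16, 17523/32, 148659/256, 1253181/2560, 3503907/10240, 29265889/143360, 243638873/2293760, …
ICs: h(0) = 81/2.

f: a_k = 3, 12, 24, 32, 32, 128/5, 256/15, 1024/105, 512/105, …
g: a_k = 3, 3/2, -3/8, 3/16, -15/128, 21/256, -63/1024, 99/2048, -1287/32768, …
Product ⇒ symmetric product L₀, ord ≤ 1.
Differentiate: ansatz ord ≤ ord L₀ ⇒ L.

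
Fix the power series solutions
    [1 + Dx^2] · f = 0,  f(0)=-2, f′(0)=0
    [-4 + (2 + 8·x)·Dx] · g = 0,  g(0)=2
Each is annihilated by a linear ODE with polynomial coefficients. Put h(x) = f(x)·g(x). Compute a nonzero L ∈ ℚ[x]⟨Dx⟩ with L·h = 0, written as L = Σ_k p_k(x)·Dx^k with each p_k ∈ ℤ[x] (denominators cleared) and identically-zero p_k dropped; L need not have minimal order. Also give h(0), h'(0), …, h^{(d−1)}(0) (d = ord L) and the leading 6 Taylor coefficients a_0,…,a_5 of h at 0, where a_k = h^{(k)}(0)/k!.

f: a_k = -2, 0, 1, 0, -1/12, 0, …
g: a_k = 2, 4, -4, 8, -20, 56, …
f·g: L₀ = L_f ⊗_s L_g, ord ≤ 2·1.
L = (13 + 8·x + 16·x^2) + (-4 - 16·x)·Dx + (1 + 8·x + 16·x^2)·Dx^2  (order 2).
h: a_k = -4, -8, 10, -12, 215/6, -313/3, …
ICs: h(0) = -4, h′(0) = -8.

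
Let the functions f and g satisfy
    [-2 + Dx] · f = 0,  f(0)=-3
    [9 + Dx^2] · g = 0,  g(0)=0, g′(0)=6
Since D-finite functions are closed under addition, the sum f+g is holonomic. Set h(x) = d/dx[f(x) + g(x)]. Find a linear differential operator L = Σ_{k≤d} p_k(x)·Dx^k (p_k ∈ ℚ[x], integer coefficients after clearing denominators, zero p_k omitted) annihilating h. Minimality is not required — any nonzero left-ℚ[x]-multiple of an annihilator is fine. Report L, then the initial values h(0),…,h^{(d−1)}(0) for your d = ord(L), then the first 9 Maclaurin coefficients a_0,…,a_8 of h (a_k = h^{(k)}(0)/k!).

f: a_k = -3, -6, -6, -4, -2, -4/5, -4/15, -8/105, -2/105, …
g: a_k = 0, 6, 0, -9, 0, 81/20, 0, -243/280, 0, …
Weyl lclm of L_f,L_g ⇒ L₀ (ord ≤ 3).
Differentiate: ansatz ord ≤ ord L₀ ⇒ L.
L = 18 - 9·Dx + 2·Dx^2 - Dx^3  (order 3).
h: a_k = 0, -12, -39, -8, 65/4, -8/5, -793/120, -16/105, 1261/1344, …
ICs: h(0) = 0, h′(0) = -12, h′′(0) = -78.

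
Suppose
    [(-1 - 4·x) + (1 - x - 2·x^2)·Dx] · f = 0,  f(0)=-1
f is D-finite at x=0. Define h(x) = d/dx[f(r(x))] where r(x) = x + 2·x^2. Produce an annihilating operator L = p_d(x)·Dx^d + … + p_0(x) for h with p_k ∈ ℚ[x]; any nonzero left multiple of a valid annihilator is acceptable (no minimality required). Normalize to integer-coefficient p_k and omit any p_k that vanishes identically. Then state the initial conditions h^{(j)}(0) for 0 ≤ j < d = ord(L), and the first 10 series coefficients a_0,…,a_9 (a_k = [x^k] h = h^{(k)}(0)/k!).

L = (10 + 72·x + 240·x^2 + 544·x^3 + 1344·x^4 + 1920·x^5 + 1280·x^6) + (-1 - 7·x - 12·x^2 + 32·x^3 + 200·x^4 + 384·x^5 + 448·x^6 + 256·x^7)·Dx  (order 1).
h: a_k = -1, -10, -51, -212, -845, -3342, -12551, -46376, -168993, -607650, …
ICs: h(0) = -1.

f: a_k = -1, -1, -3, -5, -11, -21, -43, -85, -171, -341, …
Change of var in L_f (x↦r) gives L₀.
Differentiate: ansatz ord ≤ ord L₀ ⇒ L.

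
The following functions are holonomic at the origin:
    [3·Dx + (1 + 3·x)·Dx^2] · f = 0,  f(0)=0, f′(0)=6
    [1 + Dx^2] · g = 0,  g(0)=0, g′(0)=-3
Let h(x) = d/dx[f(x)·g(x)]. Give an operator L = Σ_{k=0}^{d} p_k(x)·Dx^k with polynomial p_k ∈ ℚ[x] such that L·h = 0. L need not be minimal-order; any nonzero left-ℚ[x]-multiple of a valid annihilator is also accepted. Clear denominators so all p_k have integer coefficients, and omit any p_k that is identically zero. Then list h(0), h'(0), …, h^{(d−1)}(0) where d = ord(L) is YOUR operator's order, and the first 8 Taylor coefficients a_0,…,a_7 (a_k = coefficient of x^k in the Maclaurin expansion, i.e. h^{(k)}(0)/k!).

f: a_k = 0, 6, -9, 18, -81/2, 486/5, -243, 4374/7, …
g: a_k = 0, -3, 0, 1/2, 0, -1/40, 0, 1/1680, …
h₀=f·g: eliminate ⇒ L₀, order ≤ 2·2.
Differentiate: ansatz ord ≤ ord L₀ ⇒ L.
L = (-8897 - 1764·x - 7722·x^2 - 14364·x^3 - 7533·x^4 + 5832·x^5 + 2916·x^6) + (-3432 - 13248·x - 12420·x^2 - 8100·x^3 + 9720·x^4 + 5832·x^5)·Dx + (-9100 - 3204·x - 11070·x^2 - 17064·x^3 - 6318·x^4 + 11664·x^5 + 5832·x^6)·Dx^2 + (-3432 - 13248·x - 12420·x^2 - 8100·x^3 + 9720·x^4 + 5832·x^5)·Dx^3 + (-203 - 1440·x - 3348·x^2 - 2700·x^3 + 1215·x^4 + 5832·x^5 + 2916·x^6)·Dx^4  (order 4).
h: a_k = 0, -36, 81, -204, 585, -3393/2, 198513/40, -511397/35, …
ICs: h(0) = 0, h′(0) = -36, h′′(0) = 162, h′′′(0) = -1224.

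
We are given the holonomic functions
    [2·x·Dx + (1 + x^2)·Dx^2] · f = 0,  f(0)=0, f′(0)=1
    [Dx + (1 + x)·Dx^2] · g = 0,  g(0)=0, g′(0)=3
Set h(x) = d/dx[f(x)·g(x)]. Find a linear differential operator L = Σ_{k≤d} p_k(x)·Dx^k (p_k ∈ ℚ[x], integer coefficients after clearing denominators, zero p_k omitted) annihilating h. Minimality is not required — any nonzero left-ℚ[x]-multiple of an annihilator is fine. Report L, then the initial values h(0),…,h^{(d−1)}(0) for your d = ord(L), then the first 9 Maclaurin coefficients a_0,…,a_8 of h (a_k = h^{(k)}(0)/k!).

L = (24 + 44·x + 80·x^2 + 156·x^3 + 120·x^4 + 52·x^5 + 4·x^7) + (18 + 124·x + 308·x^2 + 484·x^3 + 544·x^4 + 372·x^5 + 140·x^6 + 12·x^7 + 14·x^8)·Dx + (12 + 64·x + 192·x^2 + 312·x^3 + 360·x^4 + 312·x^5 + 192·x^6 + 72·x^7 + 12·x^8 + 8·x^9)·Dx^2 + (5 + 18·x + 37·x^2 + 56·x^3 + 66·x^4 + 60·x^5 + 42·x^6 + 24·x^7 + 9·x^8 + 2·x^9 + x^10)·Dx^3  (order 3).
h: a_k = 0, 6, -9/2, 0, -5/4, 26/5, -77/20, 0, -363/280, …
ICs: h(0) = 0, h′(0) = 6, h′′(0) = -9.

f: a_k = 0, 1, 0, -1/3, 0, 1/5, 0, -1/7, 0, …
g: a_k = 0, 3, -3/2, 1, -3/4, 3/5, -1/2, 3/7, -3/8, …
Product ⇒ symmetric product L₀, ord ≤ 4.
Derive L from L₀ (diff closure).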